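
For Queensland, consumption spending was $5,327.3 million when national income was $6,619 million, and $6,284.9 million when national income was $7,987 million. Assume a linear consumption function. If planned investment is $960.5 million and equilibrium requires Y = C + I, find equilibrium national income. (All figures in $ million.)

MPC = (6284.9 − 5327.3)/(7987 − 6619) = 957.6/1368 = 0.7
a = 5327.3 − 0.7(6619) = 694
Equilibrium: Y = 694 + 0.7Y + 960.5
0.3Y = 1654.5, so Y = 1654.5/0.3 = 5515

Y = 5515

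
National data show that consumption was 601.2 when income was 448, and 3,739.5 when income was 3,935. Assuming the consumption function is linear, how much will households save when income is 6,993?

S = 501.3

MPC = (3739.5 − 601.2)/(3935 − 448) = 3138.3/3487 = 0.9
a = 601.2 − 0.9(448) = 601.2 − 403.2 = 198
C = 198 + 0.9(6993) = 6491.7
S = 6993 − 6491.7 = 501.3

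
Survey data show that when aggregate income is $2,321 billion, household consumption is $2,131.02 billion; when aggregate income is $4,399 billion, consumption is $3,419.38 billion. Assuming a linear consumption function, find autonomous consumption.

a = 692

MPC = ΔC/ΔY = (3419.38 − 2131.02)/(4399 − 2321) = 1288.36/2078 = 0.62
a = C − MPC·Y = 2131.02 − 0.62(2321) = 2131.02 − 1439.02 = 692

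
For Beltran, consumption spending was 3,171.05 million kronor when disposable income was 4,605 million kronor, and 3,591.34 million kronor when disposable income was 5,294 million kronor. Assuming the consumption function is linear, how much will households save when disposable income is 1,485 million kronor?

MPC = (3591.34 − 3171.05)/(5294 − 4605) = 420.29/689 = 0.61
a = 3171.05 − 0.61(4605) = 3171.05 − 2809.05 = 362
C = 362 + 0.61(1485) = 1267.85
S = 1485 − 1267.85 = 217.15

S = 217.15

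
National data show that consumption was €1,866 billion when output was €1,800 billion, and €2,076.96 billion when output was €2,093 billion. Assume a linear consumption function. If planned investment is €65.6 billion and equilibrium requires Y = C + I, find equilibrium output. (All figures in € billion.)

MPC = (2076.96 − 1866)/(2093 − 1800) = 210.96/293 = 0.72
a = 1866 − 0.72(1800) = 570
Equilibrium: Y = 570 + 0.72Y + 65.6
0.28Y = 635.6, so Y = 635.6/0.28 = 2270

Y = 2270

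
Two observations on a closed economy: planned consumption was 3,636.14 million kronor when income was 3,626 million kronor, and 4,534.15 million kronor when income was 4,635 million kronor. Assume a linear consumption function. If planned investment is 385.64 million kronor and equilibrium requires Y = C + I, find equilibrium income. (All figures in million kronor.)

Y = 7224

MPC = (4534.15 − 3636.14)/(4635 − 3626) = 898.01/1009 = 0.89
a = 3636.14 − 0.89(3626) = 409
Equilibrium: Y = 409 + 0.89Y + 385.64
0.11Y = 794.64, so Y = 794.64/0.11 = 7224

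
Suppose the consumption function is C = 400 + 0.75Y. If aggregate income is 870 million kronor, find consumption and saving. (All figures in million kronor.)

C = 1052.5; S = -182.5

C = 400 + 0.75(870) = 400 + 652.5 = 1052.5
S = Y − C = 870 − 1052.5 = -182.5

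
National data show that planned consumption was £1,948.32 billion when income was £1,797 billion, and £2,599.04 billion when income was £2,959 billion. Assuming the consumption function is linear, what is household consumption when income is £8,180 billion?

MPC = (2599.04 − 1948.32)/(2959 − 1797) = 650.72/1162 = 0.56
a = 1948.32 − 0.56(1797) = 1948.32 − 1006.32 = 942
C = 942 + 0.56(8180) = 942 + 4580.8 = 5522.8

C = 5522.8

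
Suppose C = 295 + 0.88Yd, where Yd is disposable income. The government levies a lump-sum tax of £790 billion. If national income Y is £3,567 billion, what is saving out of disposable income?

Yd = Y − T = 3567 − 790 = 2777
C = 295 + 0.88(2777) = 295 + 2443.76 = 2738.76
S = Yd − C = 2777 − 2738.76 = 38.24

S = 38.24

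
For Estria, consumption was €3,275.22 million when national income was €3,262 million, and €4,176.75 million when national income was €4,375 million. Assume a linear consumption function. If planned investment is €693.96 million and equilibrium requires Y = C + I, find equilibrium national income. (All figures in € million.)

Y = 6984

MPC = (4176.75 − 3275.22)/(4375 − 3262) = 901.53/1113 = 0.81
a = 3275.22 − 0.81(3262) = 633
Equilibrium: Y = 633 + 0.81Y + 693.96
0.19Y = 1326.96, so Y = 1326.96/0.19 = 6984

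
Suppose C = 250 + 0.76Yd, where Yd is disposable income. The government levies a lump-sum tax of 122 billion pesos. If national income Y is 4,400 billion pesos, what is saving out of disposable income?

S = 776.72

Yd = Y − T = 4400 − 122 = 4278
C = 250 + 0.76(4278) = 250 + 3251.28 = 3501.28
S = Yd − C = 4278 − 3501.28 = 776.72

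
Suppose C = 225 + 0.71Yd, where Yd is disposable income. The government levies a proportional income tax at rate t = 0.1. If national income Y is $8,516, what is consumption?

C = 5666.724

Yd = (1 − 0.1)(8516) = 0.9(8516) = 7664.4
C = 225 + 0.71(7664.4) = 225 + 5441.724 = 5666.724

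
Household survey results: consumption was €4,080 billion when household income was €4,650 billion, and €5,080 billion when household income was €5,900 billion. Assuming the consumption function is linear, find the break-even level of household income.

MPC = (5080 − 4080)/(5900 − 4650) = 1000/1250 = 0.8
a = 4080 − 0.8(4650) = 4080 − 3720 = 360
Break-even: Y = a/(1−MPC) = 360/0.2 = 1800

Y = 1800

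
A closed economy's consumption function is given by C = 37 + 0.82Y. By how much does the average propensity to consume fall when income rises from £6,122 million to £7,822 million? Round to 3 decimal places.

ΔAPC = 0.001

At Y = 6122: C = 37 + 0.82(6122) = 5057.04, APC = 5057.04/6122 = 0.8260
At Y = 7822: C = 6451.04, APC = 6451.04/7822 = 0.8247
Fall in APC = 0.8260 − 0.8247 = 0.0013 ≈ 0.001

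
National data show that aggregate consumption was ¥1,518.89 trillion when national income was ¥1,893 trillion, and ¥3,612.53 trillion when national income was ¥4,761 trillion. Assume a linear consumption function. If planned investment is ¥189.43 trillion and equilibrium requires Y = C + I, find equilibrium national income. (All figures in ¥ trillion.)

MPC = (3612.53 − 1518.89)/(4761 − 1893) = 2093.64/2868 = 0.73
a = 1518.89 − 0.73(1893) = 137
Equilibrium: Y = 137 + 0.73Y + 189.43
0.27Y = 326.43, so Y = 326.43/0.27 = 1209

Y = 1209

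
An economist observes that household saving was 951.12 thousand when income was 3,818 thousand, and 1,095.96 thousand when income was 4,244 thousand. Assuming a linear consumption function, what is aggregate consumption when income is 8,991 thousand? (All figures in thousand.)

MPS = ΔS/ΔY = (1095.96 − 951.12)/(4244 − 3818) = 144.84/426 = 0.34
MPC = 1 − MPS = 0.66
Autonomous saving = 951.12 − 0.34(3818) = -347, so a = 347
C = 347 + 0.66(8991) = 347 + 5934.06 = 6281.06

C = 6281.06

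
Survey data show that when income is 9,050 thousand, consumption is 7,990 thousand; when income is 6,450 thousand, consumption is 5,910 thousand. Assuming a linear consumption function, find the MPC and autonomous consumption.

MPC = 0.8; a = 750

MPC = ΔC/ΔY = (7990 − 5910)/(9050 − 6450) = 2080/2600 = 0.8
a = C − MPC·Y = 5910 − 0.8(6450) = 5910 − 5160 = 750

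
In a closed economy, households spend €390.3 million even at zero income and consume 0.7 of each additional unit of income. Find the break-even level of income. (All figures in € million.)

Y = 1301

At break-even, C = Y: 390.3 + 0.7Y = Y
0.3Y = 390.3, so Y = 390.3/0.3 = 1301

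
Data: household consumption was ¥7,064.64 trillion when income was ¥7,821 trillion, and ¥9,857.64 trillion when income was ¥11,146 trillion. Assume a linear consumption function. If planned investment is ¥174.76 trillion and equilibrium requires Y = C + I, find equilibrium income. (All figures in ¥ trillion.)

MPC = (9857.64 − 7064.64)/(11146 − 7821) = 2793/3325 = 0.84
a = 7064.64 − 0.84(7821) = 495
Equilibrium: Y = 495 + 0.84Y + 174.76
0.16Y = 669.76, so Y = 669.76/0.16 = 4186

Y = 4186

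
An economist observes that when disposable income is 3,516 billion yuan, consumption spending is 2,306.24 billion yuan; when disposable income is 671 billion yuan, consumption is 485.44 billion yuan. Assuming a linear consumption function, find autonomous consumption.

a = 56

MPC = ΔC/ΔY = (2306.24 − 485.44)/(3516 − 671) = 1820.8/2845 = 0.64
a = C − MPC·Y = 485.44 − 0.64(671) = 485.44 − 429.44 = 56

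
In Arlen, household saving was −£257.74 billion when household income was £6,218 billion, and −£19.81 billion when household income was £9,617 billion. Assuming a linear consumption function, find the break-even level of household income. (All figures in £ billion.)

Y = 9900

MPS = ΔS/ΔY = (-19.81 − (-257.74))/(9617 − 6218) = 237.93/3399 = 0.07
MPC = 1 − MPS = 0.93
From S(6218) = -257.74: −a + 0.07(6218) = -257.74, so a = 435.26 − (-257.74) = 693
Break-even (S = 0): Y = a/MPS = 693/0.07 = 9900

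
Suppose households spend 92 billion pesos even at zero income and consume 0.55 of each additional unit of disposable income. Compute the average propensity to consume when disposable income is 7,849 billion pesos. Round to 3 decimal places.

C = 92 + 0.55(7849) = 4408.95
APC = C/Y = 4408.95/7849 = 0.562

APC = 0.562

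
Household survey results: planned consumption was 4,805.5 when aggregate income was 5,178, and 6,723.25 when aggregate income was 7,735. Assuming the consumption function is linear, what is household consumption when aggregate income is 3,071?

C = 3225.25

MPC = (6723.25 − 4805.5)/(7735 − 5178) = 1917.75/2557 = 0.75
a = 4805.5 − 0.75(5178) = 4805.5 − 3883.5 = 922
C = 922 + 0.75(3071) = 922 + 2303.25 = 3225.25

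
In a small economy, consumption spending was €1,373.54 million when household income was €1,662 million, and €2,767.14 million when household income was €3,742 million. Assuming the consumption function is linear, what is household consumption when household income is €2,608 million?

C = 2007.36

MPC = (2767.14 − 1373.54)/(3742 − 1662) = 1393.6/2080 = 0.67
a = 1373.54 − 0.67(1662) = 1373.54 − 1113.54 = 260
C = 260 + 0.67(2608) = 260 + 1747.36 = 2007.36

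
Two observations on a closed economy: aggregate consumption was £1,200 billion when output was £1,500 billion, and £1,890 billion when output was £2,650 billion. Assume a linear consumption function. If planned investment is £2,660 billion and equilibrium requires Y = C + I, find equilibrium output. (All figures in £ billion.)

Y = 7400

MPC = (1890 − 1200)/(2650 − 1500) = 690/1150 = 0.6
a = 1200 − 0.6(1500) = 300
Equilibrium: Y = 300 + 0.6Y + 2660
0.4Y = 2960, so Y = 2960/0.4 = 7400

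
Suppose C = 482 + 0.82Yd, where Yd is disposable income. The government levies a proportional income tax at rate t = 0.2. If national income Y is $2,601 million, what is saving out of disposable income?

Yd = (1 − 0.2)(2601) = 0.8(2601) = 2080.8
C = 482 + 0.82(2080.8) = 482 + 1706.256 = 2188.256
S = Yd − C = 2080.8 − 2188.256 = -107.456

S = -107.456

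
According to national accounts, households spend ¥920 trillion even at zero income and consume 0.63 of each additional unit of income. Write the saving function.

S = Y − C = Y − (920 + 0.63Y) = -920 + (1 − 0.63)Y

S = -920 + 0.37Y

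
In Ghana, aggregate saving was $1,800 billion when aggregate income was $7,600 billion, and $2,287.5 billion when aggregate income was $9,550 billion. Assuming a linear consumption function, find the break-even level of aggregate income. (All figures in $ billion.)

Y = 400

MPS = ΔS/ΔY = (2287.5 − 1800)/(9550 − 7600) = 487.5/1950 = 0.25
MPC = 1 − MPS = 0.75
From S(7600) = 1800: −a + 0.25(7600) = 1800, so a = 1900 − 1800 = 100
Break-even (S = 0): Y = a/MPS = 100/0.25 = 400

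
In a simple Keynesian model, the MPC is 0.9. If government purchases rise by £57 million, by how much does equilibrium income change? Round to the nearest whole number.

ΔY ≈ 570

The multiplier is 1/(1 − MPC) = 1/0.1.
ΔY = 57/0.1 = 570.00 ≈ 570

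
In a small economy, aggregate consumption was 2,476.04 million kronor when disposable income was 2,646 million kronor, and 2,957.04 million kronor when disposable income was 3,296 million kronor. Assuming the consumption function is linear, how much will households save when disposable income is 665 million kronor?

MPC = (2957.04 − 2476.04)/(3296 − 2646) = 481/650 = 0.74
a = 2476.04 − 0.74(2646) = 2476.04 − 1958.04 = 518
C = 518 + 0.74(665) = 1010.1
S = 665 − 1010.1 = -345.1

S = -345.1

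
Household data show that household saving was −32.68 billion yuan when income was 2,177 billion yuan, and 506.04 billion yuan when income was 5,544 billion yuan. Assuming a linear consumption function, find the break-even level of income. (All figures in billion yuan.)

MPS = ΔS/ΔY = (506.04 − (-32.68))/(5544 − 2177) = 538.72/3367 = 0.16
MPC = 1 − MPS = 0.84
From S(2177) = -32.68: −a + 0.16(2177) = -32.68, so a = 348.32 − (-32.68) = 381
Break-even (S = 0): Y = a/MPS = 381/0.16 = 2381.25

Y = 2381.25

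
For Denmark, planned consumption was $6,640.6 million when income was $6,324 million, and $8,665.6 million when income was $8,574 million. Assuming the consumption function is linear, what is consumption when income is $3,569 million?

C = 4161.1

MPC = (8665.6 − 6640.6)/(8574 − 6324) = 2025/2250 = 0.9
a = 6640.6 − 0.9(6324) = 6640.6 − 5691.6 = 949
C = 949 + 0.9(3569) = 949 + 3212.1 = 4161.1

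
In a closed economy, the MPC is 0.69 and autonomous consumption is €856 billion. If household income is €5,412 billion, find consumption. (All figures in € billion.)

C = 856 + 0.69(5412) = 856 + 3734.28 = 4590.28

C = 4590.28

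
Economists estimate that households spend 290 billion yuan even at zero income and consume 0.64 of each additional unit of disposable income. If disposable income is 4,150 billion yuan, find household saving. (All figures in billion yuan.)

C = 290 + 0.64(4150) = 290 + 2656 = 2946
S = Y − C = 4150 − 2946 = 1204

S = 1204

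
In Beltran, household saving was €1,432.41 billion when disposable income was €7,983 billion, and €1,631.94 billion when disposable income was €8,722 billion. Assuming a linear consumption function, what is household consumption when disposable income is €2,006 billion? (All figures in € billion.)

MPS = ΔS/ΔY = (1631.94 − 1432.41)/(8722 − 7983) = 199.53/739 = 0.27
MPC = 1 − MPS = 0.73
Autonomous saving = 1432.41 − 0.27(7983) = -723, so a = 723
C = 723 + 0.73(2006) = 723 + 1464.38 = 2187.38

C = 2187.38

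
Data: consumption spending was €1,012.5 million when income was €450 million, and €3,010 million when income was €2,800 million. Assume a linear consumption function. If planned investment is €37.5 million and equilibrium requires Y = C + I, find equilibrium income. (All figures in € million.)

Y = 4450

MPC = (3010 − 1012.5)/(2800 − 450) = 1997.5/2350 = 0.85
a = 1012.5 − 0.85(450) = 630
Equilibrium: Y = 630 + 0.85Y + 37.5
0.15Y = 667.5, so Y = 667.5/0.15 = 4450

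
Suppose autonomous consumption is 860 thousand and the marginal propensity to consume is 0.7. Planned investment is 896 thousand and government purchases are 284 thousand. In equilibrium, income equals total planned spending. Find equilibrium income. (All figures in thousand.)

Y = C + I + G = 860 + 0.7Y + 896 + 284
Y − 0.7Y = 2040
0.3Y = 2040, so Y = 2040/0.3 = 6800

Y = 6800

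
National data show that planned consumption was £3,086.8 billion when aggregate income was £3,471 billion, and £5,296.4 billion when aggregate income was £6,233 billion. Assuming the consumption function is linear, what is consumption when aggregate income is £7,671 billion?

C = 6446.8

MPC = (5296.4 − 3086.8)/(6233 − 3471) = 2209.6/2762 = 0.8
a = 3086.8 − 0.8(3471) = 3086.8 − 2776.8 = 310
C = 310 + 0.8(7671) = 310 + 6136.8 = 6446.8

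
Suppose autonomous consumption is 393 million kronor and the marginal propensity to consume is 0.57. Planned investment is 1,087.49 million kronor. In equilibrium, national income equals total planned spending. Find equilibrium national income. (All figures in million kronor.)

Y = 3443

Y = C + I = 393 + 0.57Y + 1087.49
Y − 0.57Y = 1480.49
0.43Y = 1480.49, so Y = 1480.49/0.43 = 3443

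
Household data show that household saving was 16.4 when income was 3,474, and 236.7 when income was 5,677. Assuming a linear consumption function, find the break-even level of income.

MPS = ΔS/ΔY = (236.7 − 16.4)/(5677 − 3474) = 220.3/2203 = 0.1
MPC = 1 − MPS = 0.9
From S(3474) = 16.4: −a + 0.1(3474) = 16.4, so a = 347.4 − 16.4 = 331
Break-even (S = 0): Y = a/MPS = 331/0.1 = 3310

Y = 3310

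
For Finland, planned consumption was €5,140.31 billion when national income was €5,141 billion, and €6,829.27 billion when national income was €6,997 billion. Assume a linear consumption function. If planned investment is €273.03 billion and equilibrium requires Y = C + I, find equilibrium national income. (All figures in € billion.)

MPC = (6829.27 − 5140.31)/(6997 − 5141) = 1688.96/1856 = 0.91
a = 5140.31 − 0.91(5141) = 462
Equilibrium: Y = 462 + 0.91Y + 273.03
0.09Y = 735.03, so Y = 735.03/0.09 = 8167

Y = 8167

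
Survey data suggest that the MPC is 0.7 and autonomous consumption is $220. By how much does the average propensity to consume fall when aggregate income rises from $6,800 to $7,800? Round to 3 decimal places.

At Y = 6800: C = 220 + 0.7(6800) = 4980, APC = 4980/6800 = 0.7324
At Y = 7800: C = 5680, APC = 5680/7800 = 0.7282
Fall in APC = 0.7324 − 0.7282 = 0.0042 ≈ 0.004

ΔAPC = 0.004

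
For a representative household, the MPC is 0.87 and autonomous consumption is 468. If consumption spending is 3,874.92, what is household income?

468 + 0.87Y = 3874.92
0.87Y = 3406.92, so Y = 3406.92/0.87 = 3916

Y = 3916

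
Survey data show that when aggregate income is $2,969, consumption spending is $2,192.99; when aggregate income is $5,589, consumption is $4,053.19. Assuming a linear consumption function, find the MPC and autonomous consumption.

MPC = 0.71; a = 85

MPC = ΔC/ΔY = (4053.19 − 2192.99)/(5589 − 2969) = 1860.2/2620 = 0.71
a = C − MPC·Y = 2192.99 − 0.71(2969) = 2192.99 − 2107.99 = 85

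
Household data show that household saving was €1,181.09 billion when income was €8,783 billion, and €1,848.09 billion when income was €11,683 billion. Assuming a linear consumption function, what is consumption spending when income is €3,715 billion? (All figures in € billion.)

C = 3699.55

MPS = ΔS/ΔY = (1848.09 − 1181.09)/(11683 − 8783) = 667/2900 = 0.23
MPC = 1 − MPS = 0.77
Autonomous saving = 1181.09 − 0.23(8783) = -839, so a = 839
C = 839 + 0.77(3715) = 839 + 2860.55 = 3699.55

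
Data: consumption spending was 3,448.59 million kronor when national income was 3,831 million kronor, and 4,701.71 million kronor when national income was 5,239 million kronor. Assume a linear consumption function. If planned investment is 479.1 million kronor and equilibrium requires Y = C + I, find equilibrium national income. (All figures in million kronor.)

Y = 4710

MPC = (4701.71 − 3448.59)/(5239 − 3831) = 1253.12/1408 = 0.89
a = 3448.59 − 0.89(3831) = 39
Equilibrium: Y = 39 + 0.89Y + 479.1
0.11Y = 518.1, so Y = 518.1/0.11 = 4710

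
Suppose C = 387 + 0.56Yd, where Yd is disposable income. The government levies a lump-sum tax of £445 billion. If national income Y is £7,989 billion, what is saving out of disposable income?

S = 2932.36

Yd = Y − T = 7989 − 445 = 7544
C = 387 + 0.56(7544) = 387 + 4224.64 = 4611.64
S = Yd − C = 7544 − 4611.64 = 2932.36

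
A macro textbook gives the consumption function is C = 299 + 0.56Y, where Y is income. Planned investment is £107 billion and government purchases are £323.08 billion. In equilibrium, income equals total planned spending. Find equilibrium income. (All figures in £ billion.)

Y = C + I + G = 299 + 0.56Y + 107 + 323.08
Y − 0.56Y = 729.08
0.44Y = 729.08, so Y = 729.08/0.44 = 1657

Y = 1657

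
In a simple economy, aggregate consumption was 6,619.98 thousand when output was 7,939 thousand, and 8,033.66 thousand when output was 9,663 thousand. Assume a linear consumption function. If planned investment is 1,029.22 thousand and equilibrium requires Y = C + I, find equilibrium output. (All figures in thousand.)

Y = 6329

MPC = (8033.66 − 6619.98)/(9663 − 7939) = 1413.68/1724 = 0.82
a = 6619.98 − 0.82(7939) = 110
Equilibrium: Y = 110 + 0.82Y + 1029.22
0.18Y = 1139.22, so Y = 1139.22/0.18 = 6329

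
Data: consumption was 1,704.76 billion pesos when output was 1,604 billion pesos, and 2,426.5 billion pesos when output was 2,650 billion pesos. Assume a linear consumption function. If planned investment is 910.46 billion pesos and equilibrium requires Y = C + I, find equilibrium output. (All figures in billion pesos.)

Y = 4866

MPC = (2426.5 − 1704.76)/(2650 − 1604) = 721.74/1046 = 0.69
a = 1704.76 − 0.69(1604) = 598
Equilibrium: Y = 598 + 0.69Y + 910.46
0.31Y = 1508.46, so Y = 1508.46/0.31 = 4866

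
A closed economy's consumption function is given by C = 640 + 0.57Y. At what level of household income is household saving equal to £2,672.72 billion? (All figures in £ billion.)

S = Y − C = -640 + 0.43Y
-640 + 0.43Y = 2672.72, so 0.43Y = 3312.72 and Y = 7704

Y = 7704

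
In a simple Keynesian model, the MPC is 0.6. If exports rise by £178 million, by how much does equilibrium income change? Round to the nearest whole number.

ΔY ≈ 445

The multiplier is 1/(1 − MPC) = 1/0.4.
ΔY = 178/0.4 = 445.00 ≈ 445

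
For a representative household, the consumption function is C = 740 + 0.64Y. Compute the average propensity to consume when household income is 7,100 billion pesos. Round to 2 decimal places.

APC = 0.74

C = 740 + 0.64(7100) = 5284
APC = C/Y = 5284/7100 = 0.74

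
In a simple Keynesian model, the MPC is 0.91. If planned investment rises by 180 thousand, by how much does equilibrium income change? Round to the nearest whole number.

ΔY ≈ 2000

The multiplier is 1/(1 − MPC) = 1/0.09.
ΔY = 180/0.09 = 2000.00 ≈ 2000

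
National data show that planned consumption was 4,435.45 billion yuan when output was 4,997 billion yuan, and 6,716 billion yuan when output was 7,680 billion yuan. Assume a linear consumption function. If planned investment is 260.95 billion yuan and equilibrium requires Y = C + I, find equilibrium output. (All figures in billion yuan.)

MPC = (6716 − 4435.45)/(7680 − 4997) = 2280.55/2683 = 0.85
a = 4435.45 − 0.85(4997) = 188
Equilibrium: Y = 188 + 0.85Y + 260.95
0.15Y = 448.95, so Y = 448.95/0.15 = 2993

Y = 2993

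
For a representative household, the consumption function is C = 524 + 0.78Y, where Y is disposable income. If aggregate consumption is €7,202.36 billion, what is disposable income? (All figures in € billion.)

Y = 8562

524 + 0.78Y = 7202.36
0.78Y = 6678.36, so Y = 6678.36/0.78 = 8562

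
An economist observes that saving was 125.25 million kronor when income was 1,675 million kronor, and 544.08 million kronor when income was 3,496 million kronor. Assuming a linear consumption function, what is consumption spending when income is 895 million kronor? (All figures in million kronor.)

MPS = ΔS/ΔY = (544.08 − 125.25)/(3496 − 1675) = 418.83/1821 = 0.23
MPC = 1 − MPS = 0.77
Autonomous saving = 125.25 − 0.23(1675) = -260, so a = 260
C = 260 + 0.77(895) = 260 + 689.15 = 949.15

C = 949.15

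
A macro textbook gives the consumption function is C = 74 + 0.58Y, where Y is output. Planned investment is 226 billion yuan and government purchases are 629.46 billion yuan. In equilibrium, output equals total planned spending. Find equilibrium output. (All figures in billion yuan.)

Y = 2213

Y = C + I + G = 74 + 0.58Y + 226 + 629.46
Y − 0.58Y = 929.46
0.42Y = 929.46, so Y = 929.46/0.42 = 2213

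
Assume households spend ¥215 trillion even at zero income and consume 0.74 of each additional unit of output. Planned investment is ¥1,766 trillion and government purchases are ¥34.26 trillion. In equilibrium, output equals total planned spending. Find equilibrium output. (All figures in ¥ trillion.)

Y = 7751

Y = C + I + G = 215 + 0.74Y + 1766 + 34.26
Y − 0.74Y = 2015.26
0.26Y = 2015.26, so Y = 2015.26/0.26 = 7751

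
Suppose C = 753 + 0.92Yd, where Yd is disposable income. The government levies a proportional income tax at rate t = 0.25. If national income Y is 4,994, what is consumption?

Yd = (1 − 0.25)(4994) = 0.75(4994) = 3745.5
C = 753 + 0.92(3745.5) = 753 + 3445.86 = 4198.86

C = 4198.86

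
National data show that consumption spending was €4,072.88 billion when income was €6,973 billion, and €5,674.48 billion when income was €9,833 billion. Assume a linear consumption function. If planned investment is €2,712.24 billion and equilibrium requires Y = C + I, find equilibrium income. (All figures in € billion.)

Y = 6546

MPC = (5674.48 − 4072.88)/(9833 − 6973) = 1601.6/2860 = 0.56
a = 4072.88 − 0.56(6973) = 168
Equilibrium: Y = 168 + 0.56Y + 2712.24
0.44Y = 2880.24, so Y = 2880.24/0.44 = 6546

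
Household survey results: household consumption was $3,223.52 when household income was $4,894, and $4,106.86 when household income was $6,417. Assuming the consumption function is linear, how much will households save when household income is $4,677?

S = 1579.34

MPC = (4106.86 − 3223.52)/(6417 − 4894) = 883.34/1523 = 0.58
a = 3223.52 − 0.58(4894) = 3223.52 − 2838.52 = 385
C = 385 + 0.58(4677) = 3097.66
S = 4677 − 3097.66 = 1579.34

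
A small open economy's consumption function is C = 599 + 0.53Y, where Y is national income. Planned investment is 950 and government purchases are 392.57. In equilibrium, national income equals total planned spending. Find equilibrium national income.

Y = 4131

Y = C + I + G = 599 + 0.53Y + 950 + 392.57
Y − 0.53Y = 1941.57
0.47Y = 1941.57, so Y = 1941.57/0.47 = 4131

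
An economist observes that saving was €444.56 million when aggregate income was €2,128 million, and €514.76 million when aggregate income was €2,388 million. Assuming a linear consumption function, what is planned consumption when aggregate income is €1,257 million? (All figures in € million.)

MPS = ΔS/ΔY = (514.76 − 444.56)/(2388 − 2128) = 70.2/260 = 0.27
MPC = 1 − MPS = 0.73
Autonomous saving = 444.56 − 0.27(2128) = -130, so a = 130
C = 130 + 0.73(1257) = 130 + 917.61 = 1047.61

C = 1047.61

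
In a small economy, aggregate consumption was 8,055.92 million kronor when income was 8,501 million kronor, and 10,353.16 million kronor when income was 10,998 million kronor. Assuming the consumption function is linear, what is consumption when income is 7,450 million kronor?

MPC = (10353.16 − 8055.92)/(10998 − 8501) = 2297.24/2497 = 0.92
a = 8055.92 − 0.92(8501) = 8055.92 − 7820.92 = 235
C = 235 + 0.92(7450) = 235 + 6854 = 7089

C = 7089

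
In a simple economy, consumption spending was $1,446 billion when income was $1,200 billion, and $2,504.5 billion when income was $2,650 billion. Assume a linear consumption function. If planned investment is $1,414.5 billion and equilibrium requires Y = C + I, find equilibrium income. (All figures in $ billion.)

Y = 7350

MPC = (2504.5 − 1446)/(2650 − 1200) = 1058.5/1450 = 0.73
a = 1446 − 0.73(1200) = 570
Equilibrium: Y = 570 + 0.73Y + 1414.5
0.27Y = 1984.5, so Y = 1984.5/0.27 = 7350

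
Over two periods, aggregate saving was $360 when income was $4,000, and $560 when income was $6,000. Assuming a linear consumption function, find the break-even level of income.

Y = 400

MPS = ΔS/ΔY = (560 − 360)/(6000 − 4000) = 200/2000 = 0.1
MPC = 1 − MPS = 0.9
From S(4000) = 360: −a + 0.1(4000) = 360, so a = 400 − 360 = 40
Break-even (S = 0): Y = a/MPS = 40/0.1 = 400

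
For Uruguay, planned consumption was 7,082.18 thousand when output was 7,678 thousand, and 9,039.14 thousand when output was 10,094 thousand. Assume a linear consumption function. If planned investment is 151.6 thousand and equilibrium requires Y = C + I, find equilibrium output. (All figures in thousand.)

Y = 5340

MPC = (9039.14 − 7082.18)/(10094 − 7678) = 1956.96/2416 = 0.81
a = 7082.18 − 0.81(7678) = 863
Equilibrium: Y = 863 + 0.81Y + 151.6
0.19Y = 1014.6, so Y = 1014.6/0.19 = 5340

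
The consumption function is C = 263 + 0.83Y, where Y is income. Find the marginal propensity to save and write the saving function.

MPS = 0.17; S = -263 + 0.17Y

MPS = 1 − MPC = 1 − 0.83 = 0.17
S = Y − C = -263 + 0.17Y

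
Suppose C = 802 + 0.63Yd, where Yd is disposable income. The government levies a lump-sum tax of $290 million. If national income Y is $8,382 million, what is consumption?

C = 5899.96

Yd = Y − T = 8382 − 290 = 8092
C = 802 + 0.63(8092) = 802 + 5097.96 = 5899.96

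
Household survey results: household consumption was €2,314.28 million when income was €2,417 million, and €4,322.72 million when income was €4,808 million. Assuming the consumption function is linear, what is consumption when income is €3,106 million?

C = 2893.04

MPC = (4322.72 − 2314.28)/(4808 − 2417) = 2008.44/2391 = 0.84
a = 2314.28 − 0.84(2417) = 2314.28 − 2030.28 = 284
C = 284 + 0.84(3106) = 284 + 2609.04 = 2893.04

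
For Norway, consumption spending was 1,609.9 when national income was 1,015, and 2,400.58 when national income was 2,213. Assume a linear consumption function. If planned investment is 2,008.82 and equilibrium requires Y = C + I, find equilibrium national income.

Y = 8673

MPC = (2400.58 − 1609.9)/(2213 − 1015) = 790.68/1198 = 0.66
a = 1609.9 − 0.66(1015) = 940
Equilibrium: Y = 940 + 0.66Y + 2008.82
0.34Y = 2948.82, so Y = 2948.82/0.34 = 8673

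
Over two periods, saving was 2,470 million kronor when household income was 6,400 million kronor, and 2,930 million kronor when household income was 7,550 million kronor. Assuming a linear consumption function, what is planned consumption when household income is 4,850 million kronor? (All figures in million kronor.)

C = 3000

MPS = ΔS/ΔY = (2930 − 2470)/(7550 − 6400) = 460/1150 = 0.4
MPC = 1 − MPS = 0.6
Autonomous saving = 2470 − 0.4(6400) = -90, so a = 90
C = 90 + 0.6(4850) = 90 + 2910 = 3000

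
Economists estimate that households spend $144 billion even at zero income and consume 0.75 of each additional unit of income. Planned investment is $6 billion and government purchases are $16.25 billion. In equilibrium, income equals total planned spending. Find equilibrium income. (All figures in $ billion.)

Y = C + I + G = 144 + 0.75Y + 6 + 16.25
Y − 0.75Y = 166.25
0.25Y = 166.25, so Y = 166.25/0.25 = 665

Y = 665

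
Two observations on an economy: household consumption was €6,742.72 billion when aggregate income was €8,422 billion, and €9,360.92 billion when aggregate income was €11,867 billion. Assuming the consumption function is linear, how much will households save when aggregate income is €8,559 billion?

S = 1712.16

MPC = (9360.92 − 6742.72)/(11867 − 8422) = 2618.2/3445 = 0.76
a = 6742.72 − 0.76(8422) = 6742.72 − 6400.72 = 342
C = 342 + 0.76(8559) = 6846.84
S = 8559 − 6846.84 = 1712.16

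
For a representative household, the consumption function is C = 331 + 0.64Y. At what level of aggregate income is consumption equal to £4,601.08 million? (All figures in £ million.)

331 + 0.64Y = 4601.08
0.64Y = 4270.08, so Y = 4270.08/0.64 = 6672

Y = 6672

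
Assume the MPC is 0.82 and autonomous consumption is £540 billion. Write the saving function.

S = -540 + 0.18Y

S = Y − C = Y − (540 + 0.82Y) = -540 + (1 − 0.82)Y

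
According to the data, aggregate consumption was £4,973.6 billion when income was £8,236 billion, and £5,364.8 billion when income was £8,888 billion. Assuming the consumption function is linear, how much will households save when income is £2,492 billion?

MPC = (5364.8 − 4973.6)/(8888 − 8236) = 391.2/652 = 0.6
a = 4973.6 − 0.6(8236) = 4973.6 − 4941.6 = 32
C = 32 + 0.6(2492) = 1527.2
S = 2492 − 1527.2 = 964.8

S = 964.8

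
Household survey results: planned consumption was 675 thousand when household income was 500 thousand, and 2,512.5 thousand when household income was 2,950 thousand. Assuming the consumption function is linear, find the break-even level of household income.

Y = 1200

MPC = (2512.5 − 675)/(2950 − 500) = 1837.5/2450 = 0.75
a = 675 − 0.75(500) = 675 − 375 = 300
Break-even: Y = a/(1−MPC) = 300/0.25 = 1200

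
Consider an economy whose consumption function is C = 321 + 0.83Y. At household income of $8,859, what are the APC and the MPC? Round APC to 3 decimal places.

APC = 0.866; MPC = 0.83

MPC = 0.83 (the slope of the consumption function)
C = 321 + 0.83(8859) = 7673.97, so APC = 7673.97/8859 = 0.866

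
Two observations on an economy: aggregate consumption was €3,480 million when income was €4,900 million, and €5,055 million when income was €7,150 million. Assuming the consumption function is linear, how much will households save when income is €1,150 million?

MPC = (5055 − 3480)/(7150 − 4900) = 1575/2250 = 0.7
a = 3480 − 0.7(4900) = 3480 − 3430 = 50
C = 50 + 0.7(1150) = 855
S = 1150 − 855 = 295

S = 295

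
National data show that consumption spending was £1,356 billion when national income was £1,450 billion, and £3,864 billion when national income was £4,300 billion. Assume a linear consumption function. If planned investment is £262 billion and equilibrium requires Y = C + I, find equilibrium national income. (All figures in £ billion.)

MPC = (3864 − 1356)/(4300 − 1450) = 2508/2850 = 0.88
a = 1356 − 0.88(1450) = 80
Equilibrium: Y = 80 + 0.88Y + 262
0.12Y = 342, so Y = 342/0.12 = 2850

Y = 2850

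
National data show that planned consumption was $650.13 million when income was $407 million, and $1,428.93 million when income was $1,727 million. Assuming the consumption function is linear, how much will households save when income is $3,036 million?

MPC = (1428.93 − 650.13)/(1727 − 407) = 778.8/1320 = 0.59
a = 650.13 − 0.59(407) = 650.13 − 240.13 = 410
C = 410 + 0.59(3036) = 2201.24
S = 3036 − 2201.24 = 834.76

S = 834.76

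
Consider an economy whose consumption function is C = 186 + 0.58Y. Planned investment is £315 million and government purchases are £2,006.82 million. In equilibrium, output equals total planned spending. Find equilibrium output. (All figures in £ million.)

Y = 5971

Y = C + I + G = 186 + 0.58Y + 315 + 2006.82
Y − 0.58Y = 2507.82
0.42Y = 2507.82, so Y = 2507.82/0.42 = 5971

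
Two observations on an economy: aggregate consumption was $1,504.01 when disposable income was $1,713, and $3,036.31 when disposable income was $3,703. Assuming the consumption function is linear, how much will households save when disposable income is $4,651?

MPC = (3036.31 − 1504.01)/(3703 − 1713) = 1532.3/1990 = 0.77
a = 1504.01 − 0.77(1713) = 1504.01 − 1319.01 = 185
C = 185 + 0.77(4651) = 3766.27
S = 4651 − 3766.27 = 884.73

S = 884.73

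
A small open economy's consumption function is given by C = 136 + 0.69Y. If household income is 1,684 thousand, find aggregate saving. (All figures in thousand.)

S = 386.04

C = 136 + 0.69(1684) = 136 + 1161.96 = 1297.96
S = Y − C = 1684 − 1297.96 = 386.04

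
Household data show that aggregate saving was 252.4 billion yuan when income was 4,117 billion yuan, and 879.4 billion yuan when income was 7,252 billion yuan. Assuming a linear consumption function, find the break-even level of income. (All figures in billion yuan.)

MPS = ΔS/ΔY = (879.4 − 252.4)/(7252 − 4117) = 627/3135 = 0.2
MPC = 1 − MPS = 0.8
From S(4117) = 252.4: −a + 0.2(4117) = 252.4, so a = 823.4 − 252.4 = 571
Break-even (S = 0): Y = a/MPS = 571/0.2 = 2855

Y = 2855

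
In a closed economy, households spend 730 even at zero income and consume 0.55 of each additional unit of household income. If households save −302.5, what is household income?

Y = 950

S = Y − C = -730 + 0.45Y
-730 + 0.45Y = -302.5, so 0.45Y = 427.5 and Y = 950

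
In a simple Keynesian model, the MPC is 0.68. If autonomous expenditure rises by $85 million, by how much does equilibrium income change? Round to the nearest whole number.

The multiplier is 1/(1 − MPC) = 1/0.32.
ΔY = 85/0.32 = 265.63 ≈ 266

ΔY ≈ 266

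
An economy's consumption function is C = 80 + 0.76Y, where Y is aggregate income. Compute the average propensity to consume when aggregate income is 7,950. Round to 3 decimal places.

APC = 0.770

C = 80 + 0.76(7950) = 6122
APC = C/Y = 6122/7950 = 0.770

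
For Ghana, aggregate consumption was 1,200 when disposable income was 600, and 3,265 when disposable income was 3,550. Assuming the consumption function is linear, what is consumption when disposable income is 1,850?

C = 2075

MPC = (3265 − 1200)/(3550 − 600) = 2065/2950 = 0.7
a = 1200 − 0.7(600) = 1200 − 420 = 780
C = 780 + 0.7(1850) = 780 + 1295 = 2075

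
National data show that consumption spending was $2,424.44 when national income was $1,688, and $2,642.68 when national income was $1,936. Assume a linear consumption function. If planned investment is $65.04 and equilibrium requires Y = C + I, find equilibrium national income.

Y = 8367

MPC = (2642.68 − 2424.44)/(1936 − 1688) = 218.24/248 = 0.88
a = 2424.44 − 0.88(1688) = 939
Equilibrium: Y = 939 + 0.88Y + 65.04
0.12Y = 1004.04, so Y = 1004.04/0.12 = 8367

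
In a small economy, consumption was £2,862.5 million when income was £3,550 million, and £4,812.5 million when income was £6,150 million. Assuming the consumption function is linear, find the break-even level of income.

MPC = (4812.5 − 2862.5)/(6150 − 3550) = 1950/2600 = 0.75
a = 2862.5 − 0.75(3550) = 2862.5 − 2662.5 = 200
Break-even: Y = a/(1−MPC) = 200/0.25 = 800

Y = 800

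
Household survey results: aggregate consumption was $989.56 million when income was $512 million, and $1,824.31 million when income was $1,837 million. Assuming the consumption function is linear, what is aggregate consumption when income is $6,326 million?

MPC = (1824.31 − 989.56)/(1837 − 512) = 834.75/1325 = 0.63
a = 989.56 − 0.63(512) = 989.56 − 322.56 = 667
C = 667 + 0.63(6326) = 667 + 3985.38 = 4652.38

C = 4652.38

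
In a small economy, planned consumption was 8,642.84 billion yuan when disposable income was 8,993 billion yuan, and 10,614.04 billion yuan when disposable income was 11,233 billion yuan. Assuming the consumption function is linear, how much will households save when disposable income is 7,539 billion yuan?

S = 175.68

MPC = (10614.04 − 8642.84)/(11233 − 8993) = 1971.2/2240 = 0.88
a = 8642.84 − 0.88(8993) = 8642.84 − 7913.84 = 729
C = 729 + 0.88(7539) = 7363.32
S = 7539 − 7363.32 = 175.68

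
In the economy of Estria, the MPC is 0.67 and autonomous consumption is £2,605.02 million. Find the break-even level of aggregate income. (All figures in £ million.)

At break-even, C = Y: 2605.02 + 0.67Y = Y
0.33Y = 2605.02, so Y = 2605.02/0.33 = 7894

Y = 7894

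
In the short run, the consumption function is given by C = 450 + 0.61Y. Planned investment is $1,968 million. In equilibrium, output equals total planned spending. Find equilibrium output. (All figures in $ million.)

Y = 6200

Y = C + I = 450 + 0.61Y + 1968
Y − 0.61Y = 2418
0.39Y = 2418, so Y = 2418/0.39 = 6200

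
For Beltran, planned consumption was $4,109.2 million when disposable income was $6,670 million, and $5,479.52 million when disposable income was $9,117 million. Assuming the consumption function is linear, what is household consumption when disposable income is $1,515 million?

MPC = (5479.52 − 4109.2)/(9117 − 6670) = 1370.32/2447 = 0.56
a = 4109.2 − 0.56(6670) = 4109.2 − 3735.2 = 374
C = 374 + 0.56(1515) = 374 + 848.4 = 1222.4

C = 1222.4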